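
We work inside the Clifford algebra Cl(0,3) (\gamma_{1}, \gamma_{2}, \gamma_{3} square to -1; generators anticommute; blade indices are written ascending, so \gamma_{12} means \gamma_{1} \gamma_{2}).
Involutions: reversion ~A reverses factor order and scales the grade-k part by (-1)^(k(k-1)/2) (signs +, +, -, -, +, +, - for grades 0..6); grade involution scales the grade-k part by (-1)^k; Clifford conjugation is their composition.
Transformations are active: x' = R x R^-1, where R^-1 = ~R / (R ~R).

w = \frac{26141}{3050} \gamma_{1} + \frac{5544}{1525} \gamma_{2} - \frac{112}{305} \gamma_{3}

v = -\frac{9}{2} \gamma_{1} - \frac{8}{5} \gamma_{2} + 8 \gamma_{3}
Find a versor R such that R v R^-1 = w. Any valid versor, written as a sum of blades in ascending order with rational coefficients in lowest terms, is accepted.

The midline construction: v and w both square to -\frac{8681}{100}, so reflecting in their sum \frac{6208}{1525} \gamma_{1} + \frac{3104}{1525} \gamma_{2} + \frac{2328}{305} \gamma_{3} exchanges them.
Answer: \frac{6208}{1525} \gamma_{1} + \frac{3104}{1525} \gamma_{2} + \frac{2328}{305} \gamma_{3}


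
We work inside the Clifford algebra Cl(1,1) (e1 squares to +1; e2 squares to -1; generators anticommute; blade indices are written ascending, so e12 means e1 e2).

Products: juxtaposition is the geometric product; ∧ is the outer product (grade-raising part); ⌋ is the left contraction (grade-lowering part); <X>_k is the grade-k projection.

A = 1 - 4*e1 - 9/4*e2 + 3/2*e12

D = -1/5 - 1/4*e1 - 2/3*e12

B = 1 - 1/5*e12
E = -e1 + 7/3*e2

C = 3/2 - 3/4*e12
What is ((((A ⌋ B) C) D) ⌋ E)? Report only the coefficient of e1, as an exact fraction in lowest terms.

step 1: 7/10 + 9/20*e1 + 4/5*e2 - 1/5*e12
step 2: 6/5 + 3/40*e1 + 69/80*e2 - 33/40*e12
step 3: 233/800 - 89/100*e1 - 343/800*e2 - 671/1600*e12
step 4: 4537/2400 - 233/800*e1 + 1631/2400*e2
Answer: -233/800


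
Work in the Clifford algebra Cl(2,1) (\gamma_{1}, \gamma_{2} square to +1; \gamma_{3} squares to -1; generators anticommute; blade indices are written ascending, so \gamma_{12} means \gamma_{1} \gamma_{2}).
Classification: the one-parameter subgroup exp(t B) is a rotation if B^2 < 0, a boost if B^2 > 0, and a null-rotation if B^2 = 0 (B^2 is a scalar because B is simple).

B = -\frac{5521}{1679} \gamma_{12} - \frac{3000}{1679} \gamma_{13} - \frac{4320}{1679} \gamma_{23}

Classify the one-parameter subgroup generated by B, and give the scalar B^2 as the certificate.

B^2 term by term: the squares give (-\frac{5521}{1679})^2*(\gamma_{12})^2 + (-\frac{3000}{1679})^2*(\gamma_{13})^2 + (-\frac{4320}{1679})^2*(\gamma_{23})^2 = \frac{30481441}{2819041}*(-1) + \frac{9000000}{2819041}*(+1) + \frac{18662400}{2819041}*(+1) = -1 (each basis 2-blade squares to minus the product of its generators' squares); cross terms between blades sharing an index anticommute and cancel. So B^2 = -1.
Answer: rotation, certificate B^2 = -1. Because -1 is invariant under every versor sandwich, the classification follows from its sign alone.


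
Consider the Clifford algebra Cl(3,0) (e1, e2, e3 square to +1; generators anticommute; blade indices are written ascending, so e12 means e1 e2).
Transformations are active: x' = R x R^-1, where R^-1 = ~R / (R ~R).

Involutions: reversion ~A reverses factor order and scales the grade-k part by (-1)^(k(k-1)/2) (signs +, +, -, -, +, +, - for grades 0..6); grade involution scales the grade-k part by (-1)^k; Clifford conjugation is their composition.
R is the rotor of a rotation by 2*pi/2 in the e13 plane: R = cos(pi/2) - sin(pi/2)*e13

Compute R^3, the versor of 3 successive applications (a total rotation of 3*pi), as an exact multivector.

Rotor phase runs at HALF the rotation angle; powers of one rotor simply add phase, so after 3 steps in e13 the phase is 3*pi/2 = 3*pi/2 and R^3 = cos(3*pi/2) - sin(3*pi/2)*e13.
cos(3*pi/2) = 0 and sin(3*pi/2) = -1, so R^3 = e13. The net rotation is 1*pi (after discarding 1 full turn, each of which contributes a factor -1 to the rotor); the rotor keeps the half-angle phase exactly.
Answer: e13


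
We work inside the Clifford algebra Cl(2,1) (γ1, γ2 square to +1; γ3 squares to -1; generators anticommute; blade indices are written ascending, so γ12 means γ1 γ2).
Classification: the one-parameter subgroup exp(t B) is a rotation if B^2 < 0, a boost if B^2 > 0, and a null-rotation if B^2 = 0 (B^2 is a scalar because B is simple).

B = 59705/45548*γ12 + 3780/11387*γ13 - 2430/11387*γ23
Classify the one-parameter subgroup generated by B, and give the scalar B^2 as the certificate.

B^2 term by term: the squares give (59705/45548)^2*(γ12)^2 + (3780/11387)^2*(γ13)^2 + (-2430/11387)^2*(γ23)^2 = 3564687025/2074620304*(-1) + 14288400/129663769*(+1) + 5904900/129663769*(+1) = -25/16 (each basis 2-blade squares to minus the product of its generators' squares); cross terms between blades sharing an index anticommute and cancel. So B^2 = -25/16.
Answer: rotation, certificate B^2 = -25/16. The scalar -25/16 is the complete invariant here: its sign names the subgroup type.


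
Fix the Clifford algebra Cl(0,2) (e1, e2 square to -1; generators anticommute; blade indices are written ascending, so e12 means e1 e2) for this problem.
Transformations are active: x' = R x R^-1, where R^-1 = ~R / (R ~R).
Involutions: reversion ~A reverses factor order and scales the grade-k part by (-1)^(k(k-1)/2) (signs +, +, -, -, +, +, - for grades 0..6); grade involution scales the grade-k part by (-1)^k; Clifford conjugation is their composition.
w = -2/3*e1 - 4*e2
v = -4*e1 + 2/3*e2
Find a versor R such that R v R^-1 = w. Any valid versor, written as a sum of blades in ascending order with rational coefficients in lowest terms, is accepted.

The midline construction: v and w both square to -148/9, so reflecting in their sum -14/3*e1 - 10/3*e2 exchanges them.
Answer: -14/3*e1 - 10/3*e2


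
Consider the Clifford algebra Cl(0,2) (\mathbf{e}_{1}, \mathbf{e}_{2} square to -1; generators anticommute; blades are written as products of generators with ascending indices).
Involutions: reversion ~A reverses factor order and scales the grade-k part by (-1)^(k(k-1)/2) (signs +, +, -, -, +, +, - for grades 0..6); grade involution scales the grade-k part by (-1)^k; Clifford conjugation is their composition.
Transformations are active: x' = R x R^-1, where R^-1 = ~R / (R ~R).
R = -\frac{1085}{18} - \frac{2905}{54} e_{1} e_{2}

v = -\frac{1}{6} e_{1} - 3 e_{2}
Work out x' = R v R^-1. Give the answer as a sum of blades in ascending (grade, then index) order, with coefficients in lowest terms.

~R = -\frac{1085}{18} + \frac{2905}{54} e_{1} e_{2}, and R ~R = \frac{9517025}{1458}, so R^-1 = ~R / (\frac{9517025}{1458}).
R v = -\frac{16345}{108} e_{1} + \frac{61495}{324} e_{2}
Answer: \frac{69031}{23307} e_{1} - \frac{7853}{15538} e_{2}


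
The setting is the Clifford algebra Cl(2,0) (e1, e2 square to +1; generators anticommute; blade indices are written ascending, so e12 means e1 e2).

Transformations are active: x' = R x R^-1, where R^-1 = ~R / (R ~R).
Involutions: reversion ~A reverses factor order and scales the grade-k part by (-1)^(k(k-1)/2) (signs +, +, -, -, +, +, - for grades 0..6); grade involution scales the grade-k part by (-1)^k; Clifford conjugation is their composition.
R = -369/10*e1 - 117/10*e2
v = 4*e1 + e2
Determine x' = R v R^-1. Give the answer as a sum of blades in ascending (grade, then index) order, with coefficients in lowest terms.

~R = -369/10*e1 - 117/10*e2, and R ~R = 2997/2, so R^-1 = ~R / (2997/2).
R v = -1593/10 + 99/10*e12
Answer: 3557/925*e1 + 1376/925*e2


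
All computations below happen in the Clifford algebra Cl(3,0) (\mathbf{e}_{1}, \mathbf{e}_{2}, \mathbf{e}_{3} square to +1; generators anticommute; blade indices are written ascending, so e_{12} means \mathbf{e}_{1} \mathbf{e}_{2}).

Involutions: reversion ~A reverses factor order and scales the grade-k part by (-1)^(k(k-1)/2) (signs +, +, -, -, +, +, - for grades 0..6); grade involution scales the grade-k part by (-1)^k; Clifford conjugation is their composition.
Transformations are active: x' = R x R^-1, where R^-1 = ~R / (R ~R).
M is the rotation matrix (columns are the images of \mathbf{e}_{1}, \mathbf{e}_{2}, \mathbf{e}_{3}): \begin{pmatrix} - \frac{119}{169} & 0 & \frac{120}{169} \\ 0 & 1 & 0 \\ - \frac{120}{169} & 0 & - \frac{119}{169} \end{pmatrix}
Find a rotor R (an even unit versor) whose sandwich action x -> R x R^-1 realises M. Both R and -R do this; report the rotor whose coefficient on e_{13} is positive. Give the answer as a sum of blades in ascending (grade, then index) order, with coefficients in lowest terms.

Method: write R = a + b12*e_{12} + b13*e_{13} + b23*e_{23} with a^2 + b12^2 + b13^2 + b23^2 = 1 (so R^-1 = ~R). Expanding the columns R e_j ~R gives tr M = 4a^2 - 1 and, from the antisymmetric part, M21 - M12 = -4a*b12, M13 - M31 = 4a*b13, M32 - M23 = -4a*b23.
Here tr M = -\frac{69}{169}, so a^2 = (1 + tr M)/4 = \frac{25}{169} and a = ±\frac{5}{13}. Taking a = \frac{5}{13}: M21 - M12 = 0, M13 - M31 = \frac{240}{169}, M32 - M23 = 0, giving b12 = 0, b13 = \frac{12}{13}, b23 = 0, i.e. R = \frac{5}{13} + \frac{12}{13} e_{13}.
Its e_{13} coefficient is already positive.
Answer: \frac{5}{13} + \frac{12}{13} e_{13}. Uniqueness: Spin(3) -> SO(3) maps R and -R to the same rotation of trace -\frac{69}{169}; fixing the sign of the e_{13} coefficient removes the ambiguity.


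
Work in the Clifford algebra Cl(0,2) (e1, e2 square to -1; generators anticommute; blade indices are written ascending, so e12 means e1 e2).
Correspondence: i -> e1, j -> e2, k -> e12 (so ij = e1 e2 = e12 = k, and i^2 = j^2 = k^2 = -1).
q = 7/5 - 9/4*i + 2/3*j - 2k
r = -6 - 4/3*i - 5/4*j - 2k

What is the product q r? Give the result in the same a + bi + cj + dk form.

In blades: q = 7/5 - 9/4*e1 + 2/3*e2 - 2*e12, r = -6 - 4/3*e1 - 5/4*e2 - 2*e12.
Distribute q over r term by term (generator squares from the signature, products reordered to ascending indices): (7/5)*r = -42/5 - 28/15*e1 - 7/4*e2 - 14/5*e12; (-9/4*e1)*r = -3 + 27/2*e1 - 9/2*e2 + 45/16*e12; (2/3*e2)*r = 5/6 - 4/3*e1 - 4*e2 + 8/9*e12; (-2*e12)*r = -4 - 5/2*e1 + 8/3*e2 + 12*e12.
Sum: -437/30 + 39/5*e1 - 91/12*e2 + 9289/720*e12; translating back through the correspondence:
Answer: -437/30 + 39/5*i - 91/12*j + 9289/720*k


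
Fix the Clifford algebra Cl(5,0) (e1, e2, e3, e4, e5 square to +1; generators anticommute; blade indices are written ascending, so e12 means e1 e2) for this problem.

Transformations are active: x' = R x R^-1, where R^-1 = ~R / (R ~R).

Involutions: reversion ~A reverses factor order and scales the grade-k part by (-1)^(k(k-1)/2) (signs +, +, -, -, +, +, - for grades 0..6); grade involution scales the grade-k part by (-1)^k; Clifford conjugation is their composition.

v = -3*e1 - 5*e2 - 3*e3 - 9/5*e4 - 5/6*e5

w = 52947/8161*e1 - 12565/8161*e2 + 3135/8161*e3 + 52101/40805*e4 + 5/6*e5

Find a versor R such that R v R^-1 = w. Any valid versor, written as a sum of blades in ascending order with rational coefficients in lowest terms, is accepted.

The midline construction: v and w both square to 42241/900, so reflecting in their sum 28464/8161*e1 - 53370/8161*e2 - 21348/8161*e3 - 21348/40805*e4 exchanges them.
Answer: 28464/8161*e1 - 53370/8161*e2 - 21348/8161*e3 - 21348/40805*e4


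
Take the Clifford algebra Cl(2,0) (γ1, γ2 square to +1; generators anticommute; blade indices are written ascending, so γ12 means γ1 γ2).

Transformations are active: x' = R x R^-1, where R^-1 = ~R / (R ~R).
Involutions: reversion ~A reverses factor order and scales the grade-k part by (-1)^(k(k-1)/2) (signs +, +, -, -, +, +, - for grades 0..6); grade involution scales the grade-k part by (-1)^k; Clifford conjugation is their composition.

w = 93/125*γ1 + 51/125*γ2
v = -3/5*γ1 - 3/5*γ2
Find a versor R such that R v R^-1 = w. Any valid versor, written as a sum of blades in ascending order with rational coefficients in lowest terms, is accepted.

The midline construction: v and w both square to 18/25, so reflecting in their sum 18/125*γ1 - 24/125*γ2 exchanges them.
Answer: 18/125*γ1 - 24/125*γ2


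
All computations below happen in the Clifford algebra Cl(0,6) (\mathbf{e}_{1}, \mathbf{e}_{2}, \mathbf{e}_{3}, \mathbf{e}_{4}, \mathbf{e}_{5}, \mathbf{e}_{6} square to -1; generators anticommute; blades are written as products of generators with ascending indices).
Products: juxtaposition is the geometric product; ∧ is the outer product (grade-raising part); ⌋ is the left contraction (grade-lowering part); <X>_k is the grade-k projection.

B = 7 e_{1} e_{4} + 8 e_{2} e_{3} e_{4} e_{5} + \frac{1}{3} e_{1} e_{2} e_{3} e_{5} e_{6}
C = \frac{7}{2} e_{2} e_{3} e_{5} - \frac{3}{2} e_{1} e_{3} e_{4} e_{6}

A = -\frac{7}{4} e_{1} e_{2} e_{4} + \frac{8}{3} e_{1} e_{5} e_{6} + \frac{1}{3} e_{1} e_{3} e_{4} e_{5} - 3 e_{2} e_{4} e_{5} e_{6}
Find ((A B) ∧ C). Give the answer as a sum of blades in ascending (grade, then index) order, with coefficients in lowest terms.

step 1: -\frac{49}{4} e_{2} - \frac{8}{3} e_{1} e_{2} + \frac{8}{9} e_{2} e_{3} + \frac{7}{3} e_{3} e_{5} - 24 e_{3} e_{6} - e_{1} e_{3} e_{4} - 14 e_{1} e_{3} e_{5} - \frac{1}{9} e_{2} e_{4} e_{6} - \frac{56}{3} e_{4} e_{5} e_{6} + 21 e_{1} e_{2} e_{5} e_{6} - \frac{7}{12} e_{3} e_{4} e_{5} e_{6} + \frac{64}{3} e_{1} e_{2} e_{3} e_{4} e_{6}
step 2: -\frac{147}{8} e_{1} e_{2} e_{3} e_{4} e_{6}
Answer: -\frac{147}{8} e_{1} e_{2} e_{3} e_{4} e_{6}


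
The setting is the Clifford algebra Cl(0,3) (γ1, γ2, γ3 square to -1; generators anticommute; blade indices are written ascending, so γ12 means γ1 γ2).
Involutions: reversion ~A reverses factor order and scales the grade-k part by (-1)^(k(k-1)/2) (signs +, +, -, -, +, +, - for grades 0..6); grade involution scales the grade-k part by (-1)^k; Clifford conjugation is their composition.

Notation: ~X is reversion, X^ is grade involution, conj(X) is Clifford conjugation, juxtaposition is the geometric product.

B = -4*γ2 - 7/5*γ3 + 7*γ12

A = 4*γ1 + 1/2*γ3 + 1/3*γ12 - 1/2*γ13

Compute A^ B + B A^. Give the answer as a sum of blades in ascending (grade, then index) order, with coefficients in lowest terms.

first term: -91/30 + 19/30*γ1 + 28*γ2 + 16*γ12 + 28/5*γ13 + 3/2*γ23 - 179/30*γ123
second term: -91/30 - 19/30*γ1 - 28*γ2 - 16*γ12 - 28/5*γ13 - 3/2*γ23 - 179/30*γ123
Answer: -91/15 - 179/15*γ123


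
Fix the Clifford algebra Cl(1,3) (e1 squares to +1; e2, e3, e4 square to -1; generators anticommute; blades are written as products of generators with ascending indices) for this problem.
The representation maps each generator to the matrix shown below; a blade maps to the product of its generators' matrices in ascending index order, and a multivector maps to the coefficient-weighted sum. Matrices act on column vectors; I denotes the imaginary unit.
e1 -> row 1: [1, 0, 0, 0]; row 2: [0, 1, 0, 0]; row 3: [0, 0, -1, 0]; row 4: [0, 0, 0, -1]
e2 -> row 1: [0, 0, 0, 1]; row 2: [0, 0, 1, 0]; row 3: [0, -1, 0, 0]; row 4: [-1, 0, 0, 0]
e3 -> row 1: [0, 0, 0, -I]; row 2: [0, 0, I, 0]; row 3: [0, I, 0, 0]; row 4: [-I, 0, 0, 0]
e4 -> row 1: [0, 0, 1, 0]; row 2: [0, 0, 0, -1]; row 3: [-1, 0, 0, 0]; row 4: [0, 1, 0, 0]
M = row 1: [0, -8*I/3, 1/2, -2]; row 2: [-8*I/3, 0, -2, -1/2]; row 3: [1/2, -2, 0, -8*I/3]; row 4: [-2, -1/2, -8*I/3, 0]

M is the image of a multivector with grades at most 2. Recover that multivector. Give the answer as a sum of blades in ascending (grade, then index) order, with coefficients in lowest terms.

Method: the blade images are trace-orthogonal — tr(rho(e_A) rho(e_B)^-1) = 4 if A = B and 0 otherwise — and rho(e_A)^-1 = (e_A)^2 * rho(e_A) with (e_A)^2 = +1 or -1, so the coefficient of e_A in the preimage is (e_A)^2 * tr(M rho(e_A))/4.
Nonzero projections over blades of grade <= 2: e1 e2: (e1 e2)^2 = +1, tr(M rho(e1 e2)) = -8, coefficient -2; e1 e4: (e1 e4)^2 = +1, tr(M rho(e1 e4)) = 2, coefficient 1/2; e3 e4: (e3 e4)^2 = -1, tr(M rho(e3 e4)) = -32/3, coefficient 8/3. Every other blade of grade <= 2 projects to 0.
Answer: -2*e1 e2 + 1/2*e1 e4 + 8/3*e3 e4


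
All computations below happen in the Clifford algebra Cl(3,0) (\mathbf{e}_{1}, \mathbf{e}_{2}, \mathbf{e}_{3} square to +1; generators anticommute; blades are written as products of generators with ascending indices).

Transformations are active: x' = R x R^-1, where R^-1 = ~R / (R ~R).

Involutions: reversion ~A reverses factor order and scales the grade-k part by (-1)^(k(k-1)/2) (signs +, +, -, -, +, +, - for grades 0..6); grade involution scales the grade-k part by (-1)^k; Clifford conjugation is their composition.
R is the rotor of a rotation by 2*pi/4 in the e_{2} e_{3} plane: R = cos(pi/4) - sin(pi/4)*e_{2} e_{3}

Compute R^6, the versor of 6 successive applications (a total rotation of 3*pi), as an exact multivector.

Half-angle bookkeeping: 6 applications in e_{2} e_{3} add up to rotor phase 6*pi/4 = \frac{3 \pi}{2}, so R^6 = cos(\frac{3 \pi}{2}) - sin(\frac{3 \pi}{2})*e_{2} e_{3}.
cos(\frac{3 \pi}{2}) = 0 and sin(\frac{3 \pi}{2}) = -1, so R^6 = e_{2} e_{3}. The net rotation is 1*pi (after discarding 1 full turn, each of which contributes a factor -1 to the rotor); the rotor keeps the half-angle phase exactly.
Answer: e_{2} e_{3}


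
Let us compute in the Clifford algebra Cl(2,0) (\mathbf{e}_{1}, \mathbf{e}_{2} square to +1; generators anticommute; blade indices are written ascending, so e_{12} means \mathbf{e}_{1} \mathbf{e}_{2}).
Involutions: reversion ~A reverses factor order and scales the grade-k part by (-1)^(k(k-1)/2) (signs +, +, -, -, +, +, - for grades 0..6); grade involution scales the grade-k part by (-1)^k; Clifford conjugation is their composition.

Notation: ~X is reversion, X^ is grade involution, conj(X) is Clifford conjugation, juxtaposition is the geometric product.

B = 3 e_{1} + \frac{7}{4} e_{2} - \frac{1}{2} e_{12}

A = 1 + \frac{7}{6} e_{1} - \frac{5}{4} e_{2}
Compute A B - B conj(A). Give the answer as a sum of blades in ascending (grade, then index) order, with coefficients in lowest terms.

first term: \frac{21}{16} + \frac{19}{8} e_{1} + \frac{7}{6} e_{2} + \frac{127}{24} e_{12}
second term: -\frac{21}{16} + \frac{19}{8} e_{1} + \frac{7}{6} e_{2} + \frac{127}{24} e_{12}
Answer: \frac{21}{8}


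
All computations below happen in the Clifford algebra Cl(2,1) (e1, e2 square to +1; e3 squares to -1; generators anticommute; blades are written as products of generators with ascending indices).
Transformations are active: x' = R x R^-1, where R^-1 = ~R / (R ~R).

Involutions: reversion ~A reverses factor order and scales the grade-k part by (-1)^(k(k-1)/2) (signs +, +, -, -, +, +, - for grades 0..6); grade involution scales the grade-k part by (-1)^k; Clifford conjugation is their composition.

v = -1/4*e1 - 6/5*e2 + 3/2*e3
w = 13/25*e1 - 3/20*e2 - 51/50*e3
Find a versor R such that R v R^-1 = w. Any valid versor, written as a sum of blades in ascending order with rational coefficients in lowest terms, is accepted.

Take R = v + w = 27/100*e1 - 27/20*e2 + 12/25*e3. Because q(v) = q(w) = -299/400, conjugation by R sends v exactly to w.
Answer: 27/100*e1 - 27/20*e2 + 12/25*e3


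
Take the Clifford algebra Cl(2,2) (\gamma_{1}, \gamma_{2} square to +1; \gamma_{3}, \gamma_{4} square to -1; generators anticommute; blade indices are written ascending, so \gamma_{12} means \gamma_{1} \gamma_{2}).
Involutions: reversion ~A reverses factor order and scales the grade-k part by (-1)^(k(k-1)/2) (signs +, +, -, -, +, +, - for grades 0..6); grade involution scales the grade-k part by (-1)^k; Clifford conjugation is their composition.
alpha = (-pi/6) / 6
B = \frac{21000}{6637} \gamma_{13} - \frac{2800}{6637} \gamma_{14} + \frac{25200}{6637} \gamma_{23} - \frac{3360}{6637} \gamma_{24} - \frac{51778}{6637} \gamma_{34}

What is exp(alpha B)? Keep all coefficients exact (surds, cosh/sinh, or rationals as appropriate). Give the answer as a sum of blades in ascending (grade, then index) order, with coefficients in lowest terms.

B^2 term by term: the squares give (\frac{21000}{6637})^2*(\gamma_{13})^2 + (-\frac{2800}{6637})^2*(\gamma_{14})^2 + (\frac{25200}{6637})^2*(\gamma_{23})^2 + (-\frac{3360}{6637})^2*(\gamma_{24})^2 + (-\frac{51778}{6637})^2*(\gamma_{34})^2 = \frac{441000000}{44049769}*(+1) + \frac{7840000}{44049769}*(+1) + \frac{635040000}{44049769}*(+1) + \frac{11289600}{44049769}*(+1) + \frac{2680961284}{44049769}*(-1) = -36 (each basis 2-blade squares to minus the product of its generators' squares); cross terms between blades sharing an index anticommute and cancel; the commuting (index-disjoint) pairs give grade-4 terms 2*c*c'*(blade product), which cancel blade by blade — \gamma_{1234}: \frac{141120000}{44049769} - \frac{141120000}{44049769} = 0 — confirming B is simple. So B^2 = -36.
B^2 = -36 — the negative square puts this in the circular regime; l = 6, alpha*l = - \frac{\pi}{6}, so exp(alpha B) = cos(- \frac{\pi}{6}) + (sin(- \frac{\pi}{6})/6)*B = \frac{\sqrt{3}}{2} + (- \frac{1}{12})*B.
Answer: \frac{\sqrt{3}}{2} - \frac{1750}{6637} \gamma_{13} + \frac{700}{19911} \gamma_{14} - \frac{2100}{6637} \gamma_{23} + \frac{280}{6637} \gamma_{24} + \frac{25889}{39822} \gamma_{34}


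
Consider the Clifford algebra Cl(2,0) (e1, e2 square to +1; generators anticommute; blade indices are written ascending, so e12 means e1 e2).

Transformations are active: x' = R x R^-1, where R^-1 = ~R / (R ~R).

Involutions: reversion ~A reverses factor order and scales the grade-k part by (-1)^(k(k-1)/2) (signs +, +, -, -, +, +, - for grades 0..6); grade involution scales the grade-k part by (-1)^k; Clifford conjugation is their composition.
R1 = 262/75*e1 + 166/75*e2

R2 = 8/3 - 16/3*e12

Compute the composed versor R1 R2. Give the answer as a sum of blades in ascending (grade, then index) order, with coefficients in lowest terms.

Distribute over the terms of R1 (each basis-blade product reordered to ascending indices, repeated generators contracted through their squares):
(262/75*e1) R2 = 2096/225*e1 - 4192/225*e2
(166/75*e2) R2 = 2656/225*e1 + 1328/225*e2
Summing the partial products and collecting blades:
Answer: 528/25*e1 - 2864/225*e2


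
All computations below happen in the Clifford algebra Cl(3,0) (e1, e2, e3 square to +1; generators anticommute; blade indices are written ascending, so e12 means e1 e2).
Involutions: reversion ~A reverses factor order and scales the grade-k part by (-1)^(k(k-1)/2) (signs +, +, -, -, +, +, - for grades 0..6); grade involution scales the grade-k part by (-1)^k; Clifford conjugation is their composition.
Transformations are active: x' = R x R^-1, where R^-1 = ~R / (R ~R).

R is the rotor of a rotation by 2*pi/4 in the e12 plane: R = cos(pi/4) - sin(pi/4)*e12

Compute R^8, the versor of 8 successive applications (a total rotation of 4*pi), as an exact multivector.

Half-angle bookkeeping: 8 applications in e12 add up to rotor phase 8*pi/4 = 2*pi, so R^8 = cos(2*pi) - sin(2*pi)*e12.
cos(2*pi) = 1 and sin(2*pi) = 0, so R^8 = 1. The total rotation 4*pi is 2 full turns, so every vector returns to itself, yet the rotor is +1, back on the identity sheet (an even number of 2*pi turns).
Answer: 1


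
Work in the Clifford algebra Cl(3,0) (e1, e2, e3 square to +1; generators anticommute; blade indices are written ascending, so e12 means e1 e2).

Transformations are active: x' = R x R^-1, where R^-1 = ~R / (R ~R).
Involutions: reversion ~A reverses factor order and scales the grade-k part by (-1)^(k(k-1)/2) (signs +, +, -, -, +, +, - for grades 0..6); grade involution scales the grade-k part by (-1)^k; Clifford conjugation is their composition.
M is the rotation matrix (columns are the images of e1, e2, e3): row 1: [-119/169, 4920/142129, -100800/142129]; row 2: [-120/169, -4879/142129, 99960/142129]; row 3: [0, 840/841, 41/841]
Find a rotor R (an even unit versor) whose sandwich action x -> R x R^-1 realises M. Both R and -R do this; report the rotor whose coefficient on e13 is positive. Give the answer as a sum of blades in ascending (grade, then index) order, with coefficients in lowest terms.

Method: write R = a + b12*e12 + b13*e13 + b23*e23 with a^2 + b12^2 + b13^2 + b23^2 = 1 (so R^-1 = ~R). Expanding the columns R e_j ~R gives tr M = 4a^2 - 1 and, from the antisymmetric part, M21 - M12 = -4a*b12, M13 - M31 = 4a*b13, M32 - M23 = -4a*b23.
Here tr M = -98029/142129, so a^2 = (1 + tr M)/4 = 11025/142129 and a = ±105/377. Taking a = 105/377: M21 - M12 = -105840/142129, M13 - M31 = -100800/142129, M32 - M23 = 42000/142129, giving b12 = 252/377, b13 = -240/377, b23 = -100/377, i.e. R = 105/377 + 252/377*e12 - 240/377*e13 - 100/377*e23.
Its e13 coefficient is negative, so report the other preimage -R.
Answer: -105/377 - 252/377*e12 + 240/377*e13 + 100/377*e23. Key observation: the double cover Spin(3) -> SO(3) sends R and -R to the same matrix (trace -98029/142129 here), so the stated sign of the e13 coefficient is what selects one sheet.


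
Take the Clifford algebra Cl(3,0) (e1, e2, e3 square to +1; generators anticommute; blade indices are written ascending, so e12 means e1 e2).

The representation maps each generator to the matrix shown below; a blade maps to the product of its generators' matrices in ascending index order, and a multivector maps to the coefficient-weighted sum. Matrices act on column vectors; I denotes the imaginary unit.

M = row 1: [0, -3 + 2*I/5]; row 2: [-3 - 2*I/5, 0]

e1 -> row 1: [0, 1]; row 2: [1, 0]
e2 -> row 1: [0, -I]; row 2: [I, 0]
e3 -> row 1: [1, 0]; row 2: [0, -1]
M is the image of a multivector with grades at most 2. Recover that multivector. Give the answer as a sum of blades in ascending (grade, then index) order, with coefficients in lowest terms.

Method: 1, rho(e1), rho(e2), rho(e3) form a trace-orthogonal basis of the 2x2 complex matrices (tr(X Y) = 2 if X = Y, else 0), so M = m0*1 + m1*rho(e1) + m2*rho(e2) + m3*rho(e3) with m0 = tr(M)/2 = 0, m1 = tr(M rho(e1))/2 = -3, m2 = tr(M rho(e2))/2 = -2/5, m3 = tr(M rho(e3))/2 = 0.
Multiplying table entries, the bivector images are rho(e12) = I*rho(e3), rho(e13) = -I*rho(e2), rho(e23) = I*rho(e1); with real blade coefficients the real parts of m0..m3 are the coefficients of 1, e1, e2, e3 and the imaginary parts give the bivectors (e23: Im m1, e13: -Im m2, e12: Im m3).
Answer: -3*e1 - 2/5*e2


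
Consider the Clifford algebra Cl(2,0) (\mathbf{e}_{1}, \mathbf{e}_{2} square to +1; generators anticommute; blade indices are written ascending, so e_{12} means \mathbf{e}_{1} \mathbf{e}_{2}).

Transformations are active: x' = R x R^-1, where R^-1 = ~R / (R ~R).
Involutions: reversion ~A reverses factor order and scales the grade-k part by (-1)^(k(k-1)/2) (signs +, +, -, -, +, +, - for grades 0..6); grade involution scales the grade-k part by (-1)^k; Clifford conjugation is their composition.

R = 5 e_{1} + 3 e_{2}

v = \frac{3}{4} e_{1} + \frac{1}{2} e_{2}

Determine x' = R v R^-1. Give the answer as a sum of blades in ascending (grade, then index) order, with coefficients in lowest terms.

~R = 5 e_{1} + 3 e_{2}, and R ~R = 34, so R^-1 = ~R / (34).
R v = \frac{21}{4} + \frac{1}{4} e_{12}
Answer: \frac{27}{34} e_{1} + \frac{29}{68} e_{2}


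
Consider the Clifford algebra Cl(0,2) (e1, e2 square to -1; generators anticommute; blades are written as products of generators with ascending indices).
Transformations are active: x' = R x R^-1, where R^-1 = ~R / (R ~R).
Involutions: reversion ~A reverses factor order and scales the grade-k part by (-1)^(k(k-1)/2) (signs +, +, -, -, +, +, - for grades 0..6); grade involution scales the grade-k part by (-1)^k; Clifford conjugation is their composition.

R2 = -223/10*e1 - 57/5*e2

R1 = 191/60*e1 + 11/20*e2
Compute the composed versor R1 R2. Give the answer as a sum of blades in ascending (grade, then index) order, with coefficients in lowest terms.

Distribute over the terms of R1 (each basis-blade product reordered to ascending indices, repeated generators contracted through their squares):
(191/60*e1) R2 = 42593/600 - 3629/100*e1 e2
(11/20*e2) R2 = 627/100 + 2453/200*e1 e2
Summing the partial products and collecting blades:
Answer: 9271/120 - 961/40*e1 e2


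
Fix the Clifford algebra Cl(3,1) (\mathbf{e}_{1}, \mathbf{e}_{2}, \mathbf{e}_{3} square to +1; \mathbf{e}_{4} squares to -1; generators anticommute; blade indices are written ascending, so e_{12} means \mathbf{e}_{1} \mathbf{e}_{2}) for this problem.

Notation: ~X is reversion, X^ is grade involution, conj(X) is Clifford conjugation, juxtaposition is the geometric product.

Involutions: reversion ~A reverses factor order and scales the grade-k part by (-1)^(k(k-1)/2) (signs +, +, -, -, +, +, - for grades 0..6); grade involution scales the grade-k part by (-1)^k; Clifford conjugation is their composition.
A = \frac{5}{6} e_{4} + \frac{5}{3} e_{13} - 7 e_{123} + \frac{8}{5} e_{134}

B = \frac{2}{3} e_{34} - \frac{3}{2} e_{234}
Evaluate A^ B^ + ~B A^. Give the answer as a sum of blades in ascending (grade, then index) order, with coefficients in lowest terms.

first term: -\frac{16}{15} e_{1} - \frac{5}{9} e_{3} - \frac{12}{5} e_{12} - \frac{169}{18} e_{14} + \frac{5}{4} e_{23} + \frac{13}{6} e_{124}
second term: \frac{16}{15} e_{1} - \frac{5}{9} e_{3} + \frac{12}{5} e_{12} + \frac{209}{18} e_{14} + \frac{5}{4} e_{23} + \frac{43}{6} e_{124}
Answer: -\frac{10}{9} e_{3} + \frac{20}{9} e_{14} + \frac{5}{2} e_{23} + \frac{28}{3} e_{124}


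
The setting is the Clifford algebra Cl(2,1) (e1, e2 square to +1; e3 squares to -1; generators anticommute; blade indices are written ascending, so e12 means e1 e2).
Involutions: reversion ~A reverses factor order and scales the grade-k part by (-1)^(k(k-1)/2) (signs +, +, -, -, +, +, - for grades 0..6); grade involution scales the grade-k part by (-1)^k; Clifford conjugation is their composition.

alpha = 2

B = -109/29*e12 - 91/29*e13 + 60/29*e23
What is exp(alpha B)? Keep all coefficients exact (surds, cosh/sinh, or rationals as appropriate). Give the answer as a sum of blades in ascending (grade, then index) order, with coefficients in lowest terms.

B^2 term by term: the squares give (-109/29)^2*(e12)^2 + (-91/29)^2*(e13)^2 + (60/29)^2*(e23)^2 = 11881/841*(-1) + 8281/841*(+1) + 3600/841*(+1) = 0 (each basis 2-blade squares to minus the product of its generators' squares); cross terms between blades sharing an index anticommute and cancel. So B^2 = 0.
B^2 = 0, and the exponential is exactly linear here: exp(alpha B) = 1 + alpha B (parabolic case).
Answer: 1 - 218/29*e12 - 182/29*e13 + 120/29*e23


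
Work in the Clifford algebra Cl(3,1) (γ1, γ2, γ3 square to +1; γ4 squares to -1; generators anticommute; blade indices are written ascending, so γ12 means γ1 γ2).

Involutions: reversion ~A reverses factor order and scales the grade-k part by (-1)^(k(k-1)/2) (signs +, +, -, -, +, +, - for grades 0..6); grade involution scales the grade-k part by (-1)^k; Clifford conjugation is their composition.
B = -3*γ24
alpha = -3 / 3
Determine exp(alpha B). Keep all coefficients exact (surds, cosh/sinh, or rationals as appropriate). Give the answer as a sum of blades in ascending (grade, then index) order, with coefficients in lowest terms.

B^2 = (-3)^2*(γ24)^2 = 9*(+1) = 9 (a basis 2-blade squares to minus the product of its generators' squares).
B^2 = 9 — a positive square means the series sums to a boost: l = 3, alpha*l = -3, so exp(alpha B) = cosh(-3) + (sinh(-3)/3)*B = cosh(3) + (-sinh(3)/3)*B.
Answer: cosh(3) + sinh(3)*γ24


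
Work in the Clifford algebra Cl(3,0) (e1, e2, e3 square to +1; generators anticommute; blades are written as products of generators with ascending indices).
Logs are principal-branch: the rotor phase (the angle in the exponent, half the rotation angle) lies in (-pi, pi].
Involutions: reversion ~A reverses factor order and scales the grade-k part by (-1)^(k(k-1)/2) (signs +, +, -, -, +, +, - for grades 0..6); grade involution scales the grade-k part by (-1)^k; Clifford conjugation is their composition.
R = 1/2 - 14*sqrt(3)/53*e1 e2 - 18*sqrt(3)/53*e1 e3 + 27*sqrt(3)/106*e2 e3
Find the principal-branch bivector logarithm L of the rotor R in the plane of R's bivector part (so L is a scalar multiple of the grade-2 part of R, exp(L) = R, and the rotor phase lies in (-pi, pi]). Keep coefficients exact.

The scalar part of R is 1/2, which fixes the principal-branch rotor phase; the unit plane is then the bivector part divided by the sine of that phase, and L is that plane scaled by the phase.
Concretely: cos(phase) = 1/2 gives phase = ±pi/3, and since phase/sin(phase) is even the sign is immaterial: L = (phase/sin(phase)) * <R>_2 = (2*sqrt(3)*pi/9) * <R>_2.
Answer: -28*pi/159*e1 e2 - 12*pi/53*e1 e3 + 9*pi/53*e2 e3


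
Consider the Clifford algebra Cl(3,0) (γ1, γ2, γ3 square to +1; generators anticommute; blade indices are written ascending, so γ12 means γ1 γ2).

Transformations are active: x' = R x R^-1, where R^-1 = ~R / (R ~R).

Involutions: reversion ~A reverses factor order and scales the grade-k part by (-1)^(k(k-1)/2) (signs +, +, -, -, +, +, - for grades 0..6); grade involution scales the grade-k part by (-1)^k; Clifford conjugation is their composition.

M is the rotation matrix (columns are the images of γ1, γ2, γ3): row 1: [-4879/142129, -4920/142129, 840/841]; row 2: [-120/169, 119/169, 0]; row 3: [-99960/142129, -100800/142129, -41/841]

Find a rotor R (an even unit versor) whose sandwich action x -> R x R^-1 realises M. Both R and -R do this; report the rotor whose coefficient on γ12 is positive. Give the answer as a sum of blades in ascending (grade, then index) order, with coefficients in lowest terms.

Method: write R = a + b12*γ12 + b13*γ13 + b23*γ23 with a^2 + b12^2 + b13^2 + b23^2 = 1 (so R^-1 = ~R). Expanding the columns R e_j ~R gives tr M = 4a^2 - 1 and, from the antisymmetric part, M21 - M12 = -4a*b12, M13 - M31 = 4a*b13, M32 - M23 = -4a*b23.
Here tr M = 88271/142129, so a^2 = (1 + tr M)/4 = 57600/142129 and a = ±240/377. Taking a = 240/377: M21 - M12 = -96000/142129, M13 - M31 = 241920/142129, M32 - M23 = -100800/142129, giving b12 = 100/377, b13 = 252/377, b23 = 105/377, i.e. R = 240/377 + 100/377*γ12 + 252/377*γ13 + 105/377*γ23.
Its γ12 coefficient is already positive.
Answer: 240/377 + 100/377*γ12 + 252/377*γ13 + 105/377*γ23. Why the constraint matters: R and -R act identically through the sandwich — M has trace 88271/142129 either way — so only the sign condition on γ12 picks one of the two preimages.


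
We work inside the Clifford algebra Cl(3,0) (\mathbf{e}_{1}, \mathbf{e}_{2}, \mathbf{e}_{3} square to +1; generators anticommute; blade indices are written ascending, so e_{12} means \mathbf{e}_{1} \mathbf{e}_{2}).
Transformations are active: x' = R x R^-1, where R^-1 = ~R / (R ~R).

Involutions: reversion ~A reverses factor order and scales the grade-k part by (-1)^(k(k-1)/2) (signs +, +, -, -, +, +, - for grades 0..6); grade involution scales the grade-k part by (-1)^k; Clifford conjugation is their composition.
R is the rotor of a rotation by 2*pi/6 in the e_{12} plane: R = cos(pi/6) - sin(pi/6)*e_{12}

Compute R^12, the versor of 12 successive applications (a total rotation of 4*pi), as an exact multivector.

Rotor phase runs at HALF the rotation angle; powers of one rotor simply add phase, so after 12 steps in e_{12} the phase is 12*pi/6 = 2 \pi and R^12 = cos(2 \pi) - sin(2 \pi)*e_{12}.
cos(2 \pi) = 1 and sin(2 \pi) = 0, so R^12 = 1. The total rotation 4*pi is 2 full turns, so every vector returns to itself, yet the rotor is +1, back on the identity sheet (an even number of 2*pi turns).
Answer: 1


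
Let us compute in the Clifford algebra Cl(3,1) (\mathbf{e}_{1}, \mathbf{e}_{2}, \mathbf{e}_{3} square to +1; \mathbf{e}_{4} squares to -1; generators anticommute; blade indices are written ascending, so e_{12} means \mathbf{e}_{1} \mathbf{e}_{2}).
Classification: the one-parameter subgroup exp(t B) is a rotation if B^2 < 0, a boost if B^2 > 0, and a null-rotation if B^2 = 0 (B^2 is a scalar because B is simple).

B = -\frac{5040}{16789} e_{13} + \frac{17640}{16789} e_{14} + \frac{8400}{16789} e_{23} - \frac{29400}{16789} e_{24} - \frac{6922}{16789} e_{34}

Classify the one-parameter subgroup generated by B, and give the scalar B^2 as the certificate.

B^2 term by term: the squares give (-\frac{5040}{16789})^2*(e_{13})^2 + (\frac{17640}{16789})^2*(e_{14})^2 + (\frac{8400}{16789})^2*(e_{23})^2 + (-\frac{29400}{16789})^2*(e_{24})^2 + (-\frac{6922}{16789})^2*(e_{34})^2 = \frac{25401600}{281870521}*(-1) + \frac{311169600}{281870521}*(+1) + \frac{70560000}{281870521}*(-1) + \frac{864360000}{281870521}*(+1) + \frac{47914084}{281870521}*(+1) = 4 (each basis 2-blade squares to minus the product of its generators' squares); cross terms between blades sharing an index anticommute and cancel; the commuting (index-disjoint) pairs give grade-4 terms 2*c*c'*(blade product), which cancel blade by blade — e_{1234}: -\frac{296352000}{281870521} + \frac{296352000}{281870521} = 0 — confirming B is simple. So B^2 = 4.
Answer: boost, certificate B^2 = 4. The scalar 4 is the complete invariant here: its sign names the subgroup type.


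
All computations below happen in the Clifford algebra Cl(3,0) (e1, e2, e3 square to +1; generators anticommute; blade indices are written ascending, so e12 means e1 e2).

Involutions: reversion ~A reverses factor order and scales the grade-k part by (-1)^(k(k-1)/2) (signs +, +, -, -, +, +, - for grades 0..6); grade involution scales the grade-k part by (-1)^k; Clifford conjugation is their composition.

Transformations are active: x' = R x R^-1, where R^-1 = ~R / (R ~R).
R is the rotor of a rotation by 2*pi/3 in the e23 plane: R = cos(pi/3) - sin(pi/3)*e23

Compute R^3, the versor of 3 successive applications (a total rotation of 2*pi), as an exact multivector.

Half-angle bookkeeping: 3 applications in e23 add up to rotor phase 3*pi/3 = pi, so R^3 = cos(pi) - sin(pi)*e23.
cos(pi) = -1 and sin(pi) = 0, so R^3 = -1. The total rotation 2*pi is 1 full turn, so every vector returns to itself, yet the rotor is -1, on the OTHER sheet of the double cover (an odd number of 2*pi turns).
Answer: -1


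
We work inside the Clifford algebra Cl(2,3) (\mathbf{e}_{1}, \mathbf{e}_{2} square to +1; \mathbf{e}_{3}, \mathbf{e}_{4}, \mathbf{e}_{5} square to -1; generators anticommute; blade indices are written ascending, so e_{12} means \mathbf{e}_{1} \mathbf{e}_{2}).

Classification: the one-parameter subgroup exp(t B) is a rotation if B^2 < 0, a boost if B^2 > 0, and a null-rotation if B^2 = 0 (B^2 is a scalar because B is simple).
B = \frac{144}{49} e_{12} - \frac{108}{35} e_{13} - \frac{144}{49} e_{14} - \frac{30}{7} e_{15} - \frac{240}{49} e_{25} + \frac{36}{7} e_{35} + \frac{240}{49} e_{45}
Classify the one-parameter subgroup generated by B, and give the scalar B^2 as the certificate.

B^2 term by term: the squares give (\frac{144}{49})^2*(e_{12})^2 + (-\frac{108}{35})^2*(e_{13})^2 + (-\frac{144}{49})^2*(e_{14})^2 + (-\frac{30}{7})^2*(e_{15})^2 + (-\frac{240}{49})^2*(e_{25})^2 + (\frac{36}{7})^2*(e_{35})^2 + (\frac{240}{49})^2*(e_{45})^2 = \frac{20736}{2401}*(-1) + \frac{11664}{1225}*(+1) + \frac{20736}{2401}*(+1) + \frac{900}{49}*(+1) + \frac{57600}{2401}*(+1) + \frac{1296}{49}*(-1) + \frac{57600}{2401}*(-1) = \frac{36}{25} (each basis 2-blade squares to minus the product of its generators' squares); cross terms between blades sharing an index anticommute and cancel; the commuting (index-disjoint) pairs give grade-4 terms 2*c*c'*(blade product), which cancel blade by blade — e_{1235}: \frac{10368}{343} - \frac{10368}{343} = 0; e_{1245}: \frac{69120}{2401} - \frac{69120}{2401} = 0; e_{1345}: -\frac{10368}{343} + \frac{10368}{343} = 0 — confirming B is simple. So B^2 = \frac{36}{25}.
Answer: boost, certificate B^2 = \frac{36}{25}. The invariant at work: B^2 = \frac{36}{25} is unchanged by conjugation, hence its sign classifies the subgroup whatever basis B is written in.


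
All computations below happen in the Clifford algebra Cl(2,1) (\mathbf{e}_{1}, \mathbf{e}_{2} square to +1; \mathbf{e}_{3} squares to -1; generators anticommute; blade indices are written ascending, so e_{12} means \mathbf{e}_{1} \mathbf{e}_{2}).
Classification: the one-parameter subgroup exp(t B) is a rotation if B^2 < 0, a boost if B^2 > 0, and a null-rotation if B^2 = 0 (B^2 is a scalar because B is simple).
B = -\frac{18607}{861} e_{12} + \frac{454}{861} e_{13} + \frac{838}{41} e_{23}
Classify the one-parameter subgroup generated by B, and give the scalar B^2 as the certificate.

B^2 term by term: the squares give (-\frac{18607}{861})^2*(e_{12})^2 + (\frac{454}{861})^2*(e_{13})^2 + (\frac{838}{41})^2*(e_{23})^2 = \frac{346220449}{741321}*(-1) + \frac{206116}{741321}*(+1) + \frac{702244}{1681}*(+1) = -49 (each basis 2-blade squares to minus the product of its generators' squares); cross terms between blades sharing an index anticommute and cancel. So B^2 = -49.
Answer: rotation, certificate B^2 = -49. Check the certificate: B^2 = -49, and that sign is decisive whatever form B takes.
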